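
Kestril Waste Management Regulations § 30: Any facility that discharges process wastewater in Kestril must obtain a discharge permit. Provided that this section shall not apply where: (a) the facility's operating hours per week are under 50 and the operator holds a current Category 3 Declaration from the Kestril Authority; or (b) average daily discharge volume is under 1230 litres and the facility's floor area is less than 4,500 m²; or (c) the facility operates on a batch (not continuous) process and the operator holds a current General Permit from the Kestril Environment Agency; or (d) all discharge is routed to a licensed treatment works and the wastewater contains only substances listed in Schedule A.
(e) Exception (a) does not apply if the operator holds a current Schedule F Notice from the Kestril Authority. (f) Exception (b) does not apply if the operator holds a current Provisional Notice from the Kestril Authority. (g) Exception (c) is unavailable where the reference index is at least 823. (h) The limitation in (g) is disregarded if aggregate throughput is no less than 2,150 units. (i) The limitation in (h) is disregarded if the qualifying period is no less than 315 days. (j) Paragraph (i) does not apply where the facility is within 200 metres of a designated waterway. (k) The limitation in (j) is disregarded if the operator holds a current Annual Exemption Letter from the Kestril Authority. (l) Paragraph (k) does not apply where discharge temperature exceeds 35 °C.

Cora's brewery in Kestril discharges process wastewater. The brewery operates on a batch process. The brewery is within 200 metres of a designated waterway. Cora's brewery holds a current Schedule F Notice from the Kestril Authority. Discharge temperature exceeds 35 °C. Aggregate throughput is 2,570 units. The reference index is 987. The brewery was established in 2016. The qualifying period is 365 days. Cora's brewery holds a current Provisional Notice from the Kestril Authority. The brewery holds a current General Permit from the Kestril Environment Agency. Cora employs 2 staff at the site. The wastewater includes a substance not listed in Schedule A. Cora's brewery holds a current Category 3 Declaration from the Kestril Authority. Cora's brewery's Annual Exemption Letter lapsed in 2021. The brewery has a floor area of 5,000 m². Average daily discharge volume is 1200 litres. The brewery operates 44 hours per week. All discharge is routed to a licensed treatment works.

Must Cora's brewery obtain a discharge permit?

Exception (a) is satisfied on its face — the facility's operating hours per week are 44, under the 50 limit; a current Category 3 Declaration is held. Turning to paragraph (e): (e) operates against (a): a current Schedule F Notice is held. Exception (a) does not apply.
Exception (b) does not apply: the facility's floor area is 5,000 m², not less than 4,500 m².
All of (c)'s requirements are met (the facility operates on a batch process; a current General Permit is held). Considering the limiting provisions: (g) is triggered (the reference index is 987, meeting the 823 threshold), but is set aside by (h): (h) applies — aggregate throughput is 2,570 units, meeting the 2,150 units threshold. (i) is triggered (the qualifying period is 365 days, meeting the 315 days threshold), but is displaced by (j): (j) operates against (i): the brewery is within 200 m of a designated waterway. (k) is not engaged (there is no Annual Exemption Letter in force), so (j) stands. So (c) applies.
Exception (d) does not apply: the wastewater includes a non-Schedule-A substance.

No — exception (c) applies; Cora's brewery is not required to obtain a discharge permit.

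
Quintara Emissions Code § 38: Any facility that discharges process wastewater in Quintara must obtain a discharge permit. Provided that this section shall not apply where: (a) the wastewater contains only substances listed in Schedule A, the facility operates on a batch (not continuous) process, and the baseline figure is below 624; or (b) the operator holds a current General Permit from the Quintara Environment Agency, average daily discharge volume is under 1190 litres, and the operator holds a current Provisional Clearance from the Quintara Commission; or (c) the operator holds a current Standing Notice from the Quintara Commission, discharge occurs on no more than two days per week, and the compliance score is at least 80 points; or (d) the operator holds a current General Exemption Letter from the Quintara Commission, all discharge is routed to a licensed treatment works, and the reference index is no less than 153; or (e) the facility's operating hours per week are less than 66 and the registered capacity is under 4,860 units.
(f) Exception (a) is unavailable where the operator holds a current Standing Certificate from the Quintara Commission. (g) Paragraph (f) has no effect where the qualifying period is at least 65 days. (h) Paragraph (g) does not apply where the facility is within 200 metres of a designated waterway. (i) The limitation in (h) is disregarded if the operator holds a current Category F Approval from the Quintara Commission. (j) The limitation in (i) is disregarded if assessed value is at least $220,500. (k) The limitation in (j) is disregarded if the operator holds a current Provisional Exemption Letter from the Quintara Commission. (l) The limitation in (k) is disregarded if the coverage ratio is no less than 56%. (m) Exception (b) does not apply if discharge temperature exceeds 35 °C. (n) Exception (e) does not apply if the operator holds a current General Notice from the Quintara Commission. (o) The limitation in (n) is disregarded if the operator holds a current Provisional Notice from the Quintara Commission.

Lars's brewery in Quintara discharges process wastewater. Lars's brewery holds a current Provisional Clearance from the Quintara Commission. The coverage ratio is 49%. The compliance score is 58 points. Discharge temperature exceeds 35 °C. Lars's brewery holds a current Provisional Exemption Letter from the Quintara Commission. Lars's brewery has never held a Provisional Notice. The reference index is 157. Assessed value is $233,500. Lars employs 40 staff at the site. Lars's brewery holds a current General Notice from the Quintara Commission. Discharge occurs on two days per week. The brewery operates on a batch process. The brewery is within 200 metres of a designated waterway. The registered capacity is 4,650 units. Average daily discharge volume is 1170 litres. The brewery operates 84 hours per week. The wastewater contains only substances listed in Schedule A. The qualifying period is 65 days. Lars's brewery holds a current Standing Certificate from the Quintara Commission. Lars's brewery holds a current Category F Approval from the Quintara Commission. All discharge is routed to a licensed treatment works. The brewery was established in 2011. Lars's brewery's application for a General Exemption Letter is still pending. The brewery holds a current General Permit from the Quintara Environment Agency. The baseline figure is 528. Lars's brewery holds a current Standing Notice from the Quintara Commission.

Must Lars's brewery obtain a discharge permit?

No — exception (a) applies; Lars's brewery is not required to obtain a discharge permit.

All of (a)'s requirements are met (the wastewater is Schedule-A-only; the facility operates on a batch process; the baseline figure is 528, below the 624 limit). Under paragraphs (f)–(l): (f) applies (a current Standing Certificate is held), but is displaced by (g): (g) operates against (f): the qualifying period is 65 days, meeting the 65 days threshold. (h) applies (the brewery is within 200 m of a designated waterway), but is set aside by (i): (i) operates against (h): a current Category F Approval is held. (j) would limit (i) — assessed value is $233,500, meeting the $220,500 threshold — but (k) sets (j) aside: (k) operates — a current Provisional Exemption Letter is held. (l), which would lift (k), does not operate here — the coverage ratio is 49%, short of 56%. So (a) applies.
Exception (b)'s conditions are all satisfied: a current General Permit is held; average daily discharge volume is 1170 litres, under the 1190 litres limit; a current Provisional Clearance is held. However, paragraph (m) must be considered: (m) operates against (b): discharge temperature exceeds 35 °C. (b) is therefore removed.
Exception (c) does not apply: the compliance score is 58 points, short of 80 points.
Exception (d) fails — there is no General Exemption Letter in force.
Exception (e) requires that the facility's operating hours per week are less than 66; but the facility's operating hours per week are 84, not less than 66, so (e) is unavailable.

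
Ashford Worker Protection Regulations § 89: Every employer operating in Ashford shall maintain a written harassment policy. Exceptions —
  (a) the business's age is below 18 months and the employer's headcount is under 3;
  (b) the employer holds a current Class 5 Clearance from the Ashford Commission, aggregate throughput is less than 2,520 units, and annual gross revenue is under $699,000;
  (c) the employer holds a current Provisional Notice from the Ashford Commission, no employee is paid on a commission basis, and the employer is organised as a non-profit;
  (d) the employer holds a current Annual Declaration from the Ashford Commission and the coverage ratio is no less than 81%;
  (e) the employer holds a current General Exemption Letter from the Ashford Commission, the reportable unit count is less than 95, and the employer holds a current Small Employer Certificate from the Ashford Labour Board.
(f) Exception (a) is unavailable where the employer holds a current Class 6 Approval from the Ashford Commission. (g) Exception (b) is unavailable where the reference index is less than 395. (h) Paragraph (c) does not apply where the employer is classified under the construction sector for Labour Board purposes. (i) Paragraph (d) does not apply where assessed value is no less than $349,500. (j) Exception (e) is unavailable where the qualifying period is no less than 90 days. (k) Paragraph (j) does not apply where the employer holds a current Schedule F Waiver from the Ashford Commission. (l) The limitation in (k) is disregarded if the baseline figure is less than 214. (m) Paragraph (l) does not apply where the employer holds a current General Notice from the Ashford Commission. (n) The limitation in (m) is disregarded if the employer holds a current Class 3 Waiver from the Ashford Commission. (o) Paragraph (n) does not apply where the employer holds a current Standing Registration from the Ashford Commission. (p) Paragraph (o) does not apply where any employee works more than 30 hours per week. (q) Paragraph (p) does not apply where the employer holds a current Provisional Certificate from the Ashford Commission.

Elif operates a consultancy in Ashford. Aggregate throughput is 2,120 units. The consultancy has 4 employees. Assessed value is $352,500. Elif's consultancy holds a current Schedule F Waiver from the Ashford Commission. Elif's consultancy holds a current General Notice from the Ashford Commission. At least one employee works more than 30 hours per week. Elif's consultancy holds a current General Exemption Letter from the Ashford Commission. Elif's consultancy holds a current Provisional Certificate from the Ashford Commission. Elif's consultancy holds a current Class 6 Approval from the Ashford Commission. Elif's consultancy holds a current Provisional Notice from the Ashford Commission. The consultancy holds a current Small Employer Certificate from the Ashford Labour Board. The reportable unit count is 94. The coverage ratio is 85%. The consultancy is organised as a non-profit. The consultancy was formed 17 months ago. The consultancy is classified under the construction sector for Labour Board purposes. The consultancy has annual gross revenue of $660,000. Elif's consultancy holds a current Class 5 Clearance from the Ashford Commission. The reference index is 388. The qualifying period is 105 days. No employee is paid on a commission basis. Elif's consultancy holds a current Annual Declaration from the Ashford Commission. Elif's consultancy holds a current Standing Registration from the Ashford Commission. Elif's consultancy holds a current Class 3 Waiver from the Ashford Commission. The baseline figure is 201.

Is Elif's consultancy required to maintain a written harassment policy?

No — exception (e) applies; Elif's consultancy is not required to maintain a written harassment policy.

Exception (a) does not apply: the employer's headcount is 4, not under 3.
Exception (b): a current Class 5 Clearance is held; aggregate throughput is 2,120 units, less than the 2,520 units limit; annual gross revenue is $660,000, under the $699,000 limit — every condition holds. But applying paragraph (g): (g) is triggered — the reference index is 388, less than the 395 limit. (b) is therefore removed.
Exception (c): a current Provisional Notice is held; no employee is paid on commission; the employer is a non-profit — every condition holds. Turning to paragraph (h): (h) operates against (c): the consultancy is classified under the construction sector. Exception (c) does not apply.
All of (d)'s requirements are met (a current Annual Declaration is held; the coverage ratio is 85%, meeting the 81% threshold). But: (i) operates — assessed value is $352,500, meeting the $349,500 threshold. (d) is therefore removed.
Exception (e): a current General Exemption Letter is held; the reportable unit count is 94, less than the 95 limit; a current Small Employer Certificate is held — every condition holds. Applying paragraphs (j)–(q): (j) would limit (e) — the qualifying period is 105 days, meeting the 90 days threshold — but (k) sets (j) aside: (k) is triggered — a current Schedule F Waiver is held. (l) is engaged (the baseline figure is 201, less than the 214 limit), but is overridden by (m): (m) operates against (l): a current General Notice is held. (n) would limit (m) — a current Class 3 Waiver is held — but (o) sets (n) aside: (o) operates against (n): a current Standing Registration is held. (p) would limit (o) — at least one employee exceeds 30 hours/week — but (q) sets (p) aside: (q) is triggered — a current Provisional Certificate is held. Exception (e) stands.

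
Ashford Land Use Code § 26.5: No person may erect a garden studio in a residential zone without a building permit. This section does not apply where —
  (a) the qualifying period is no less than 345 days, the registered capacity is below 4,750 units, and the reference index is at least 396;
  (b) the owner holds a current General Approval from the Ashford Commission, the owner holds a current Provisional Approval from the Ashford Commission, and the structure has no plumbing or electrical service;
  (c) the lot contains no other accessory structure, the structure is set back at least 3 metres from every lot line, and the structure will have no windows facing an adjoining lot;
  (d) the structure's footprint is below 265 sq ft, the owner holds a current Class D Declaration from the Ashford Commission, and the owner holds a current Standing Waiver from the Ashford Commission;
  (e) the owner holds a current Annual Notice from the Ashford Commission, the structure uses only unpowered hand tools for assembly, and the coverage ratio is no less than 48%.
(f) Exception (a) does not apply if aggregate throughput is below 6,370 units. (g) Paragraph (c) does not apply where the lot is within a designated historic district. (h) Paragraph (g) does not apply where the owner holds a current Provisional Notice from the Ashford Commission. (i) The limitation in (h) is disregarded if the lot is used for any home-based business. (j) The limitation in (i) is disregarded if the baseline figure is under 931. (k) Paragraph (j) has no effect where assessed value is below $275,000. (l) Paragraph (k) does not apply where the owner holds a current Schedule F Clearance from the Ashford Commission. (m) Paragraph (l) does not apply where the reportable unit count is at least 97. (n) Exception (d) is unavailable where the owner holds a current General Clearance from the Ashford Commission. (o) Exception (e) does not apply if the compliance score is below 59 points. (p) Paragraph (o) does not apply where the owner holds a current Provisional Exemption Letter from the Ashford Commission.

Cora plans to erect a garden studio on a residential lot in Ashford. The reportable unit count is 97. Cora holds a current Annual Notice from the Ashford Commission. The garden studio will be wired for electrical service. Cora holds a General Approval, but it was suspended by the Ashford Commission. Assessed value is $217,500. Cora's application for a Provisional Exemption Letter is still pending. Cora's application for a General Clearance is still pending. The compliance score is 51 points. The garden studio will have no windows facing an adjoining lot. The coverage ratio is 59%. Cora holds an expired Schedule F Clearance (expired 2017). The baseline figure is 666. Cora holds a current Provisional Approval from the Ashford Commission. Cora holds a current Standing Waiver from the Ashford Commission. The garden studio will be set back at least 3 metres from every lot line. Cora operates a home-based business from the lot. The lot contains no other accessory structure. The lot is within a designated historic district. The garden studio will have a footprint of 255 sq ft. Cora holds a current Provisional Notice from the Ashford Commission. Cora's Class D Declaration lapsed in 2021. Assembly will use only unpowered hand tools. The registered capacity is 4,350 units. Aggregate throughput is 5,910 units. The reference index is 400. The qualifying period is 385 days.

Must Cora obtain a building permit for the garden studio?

All of (a)'s requirements are met (the qualifying period is 385 days, meeting the 345 days threshold; the registered capacity is 4,350 units, below the 4,750 units limit; the reference index is 400, meeting the 396 threshold). Turning to paragraph (f): (f) is engaged — aggregate throughput is 5,910 units, below the 6,370 units limit. (a) is therefore removed.
Exception (b) does not apply: no current General Approval is held.
Exception (c): the lot has no other accessory structure; the setback is at least 3 m on every side; no windows face an adjoining lot — every condition holds. Turning to paragraphs (g)–(m): (g) operates against (c): the lot is in a historic district. (h) would limit (g) — a current Provisional Notice is held — but (i) sets (h) aside: (i) operates against (h): a home-based business operates on the lot. (j) applies (the baseline figure is 666, under the 931 limit), but is overridden by (k): (k) applies — assessed value is $217,500, below the $275,000 limit. (l) does not operate here (no current Schedule F Clearance is held), so (k) stands. So (c) is unavailable.
Exception (d) does not apply: the Class D Declaration is not current.
Exception (e): a current Annual Notice is held; assembly uses only hand tools; the coverage ratio is 59%, meeting the 48% threshold — every condition holds. Turning to paragraphs (o)–(p): (o) is triggered — the compliance score is 51 points, below the 59 points limit. (p) does not operate here (the Provisional Exemption Letter is not current), so (o) stands. Exception (e) does not apply.
None of the exceptions is available; § 26.5 applies in full.

Yes — Cora must obtain a building permit.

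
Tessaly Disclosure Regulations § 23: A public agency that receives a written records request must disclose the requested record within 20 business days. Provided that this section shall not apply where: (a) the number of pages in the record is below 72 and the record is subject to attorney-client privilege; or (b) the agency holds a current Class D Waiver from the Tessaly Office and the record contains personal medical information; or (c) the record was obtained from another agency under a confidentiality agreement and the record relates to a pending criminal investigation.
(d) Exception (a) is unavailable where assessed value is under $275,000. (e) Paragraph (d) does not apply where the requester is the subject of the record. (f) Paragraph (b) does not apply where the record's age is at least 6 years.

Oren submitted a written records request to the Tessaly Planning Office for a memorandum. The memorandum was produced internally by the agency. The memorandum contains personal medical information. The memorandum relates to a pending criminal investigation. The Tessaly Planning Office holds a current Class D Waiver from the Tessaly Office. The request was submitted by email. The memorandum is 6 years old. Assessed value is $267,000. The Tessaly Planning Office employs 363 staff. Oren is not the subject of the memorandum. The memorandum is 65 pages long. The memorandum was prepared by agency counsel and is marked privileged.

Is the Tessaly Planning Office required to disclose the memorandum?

Exception (a): the number of pages in the record is 65, below the 72 limit; the memorandum is privileged — every condition holds. Turning to paragraphs (d)–(e): (d) operates against (a): assessed value is $267,000, under the $275,000 limit. (e), which would lift (d), is inapplicable — Oren is not the subject of the memorandum. So (a) is unavailable.
All of (b)'s requirements are met (a current Class D Waiver is held; the memorandum contains personal medical information). But applying paragraph (f): (f) operates against (b): the record's age is 6 years, meeting the 6 years threshold. Exception (b) does not apply.
Exception (c) does not apply: the memorandum was produced internally.
No exception is made out. the Tessaly Planning Office falls within the general rule.

Yes — the Tessaly Planning Office must disclose the memorandum.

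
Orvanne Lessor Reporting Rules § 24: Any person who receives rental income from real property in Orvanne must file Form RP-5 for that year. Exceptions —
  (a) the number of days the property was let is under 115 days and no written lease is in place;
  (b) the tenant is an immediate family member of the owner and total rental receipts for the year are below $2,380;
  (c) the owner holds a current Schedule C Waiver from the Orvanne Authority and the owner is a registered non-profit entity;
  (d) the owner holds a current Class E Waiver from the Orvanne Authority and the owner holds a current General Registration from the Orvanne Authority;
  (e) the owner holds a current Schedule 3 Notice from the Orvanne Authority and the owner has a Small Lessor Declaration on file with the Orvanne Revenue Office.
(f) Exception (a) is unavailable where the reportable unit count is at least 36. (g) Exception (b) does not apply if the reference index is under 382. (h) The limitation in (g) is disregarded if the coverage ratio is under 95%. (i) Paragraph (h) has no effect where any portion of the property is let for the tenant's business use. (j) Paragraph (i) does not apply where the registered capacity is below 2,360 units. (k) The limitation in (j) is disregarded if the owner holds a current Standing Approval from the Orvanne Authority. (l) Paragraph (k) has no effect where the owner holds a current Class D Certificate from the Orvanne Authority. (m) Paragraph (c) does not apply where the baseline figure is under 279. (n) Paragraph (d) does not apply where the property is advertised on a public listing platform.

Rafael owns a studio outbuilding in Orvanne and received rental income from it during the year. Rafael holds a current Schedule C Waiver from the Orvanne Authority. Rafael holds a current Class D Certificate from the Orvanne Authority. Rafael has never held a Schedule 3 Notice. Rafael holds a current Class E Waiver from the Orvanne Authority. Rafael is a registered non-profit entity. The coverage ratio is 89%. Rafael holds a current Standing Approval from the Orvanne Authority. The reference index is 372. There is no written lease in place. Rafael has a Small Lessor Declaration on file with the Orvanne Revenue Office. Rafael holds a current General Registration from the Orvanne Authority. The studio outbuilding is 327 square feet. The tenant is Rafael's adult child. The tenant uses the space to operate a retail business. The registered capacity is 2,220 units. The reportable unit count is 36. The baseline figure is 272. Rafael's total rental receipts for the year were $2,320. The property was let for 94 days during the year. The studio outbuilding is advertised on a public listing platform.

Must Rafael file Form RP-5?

No — exception (b) applies; Rafael is not required to file Form RP-5.

Exception (a): the number of days the property was let is 94 days, under the 115 days limit; there is no written lease — every condition holds. But: (f) is engaged — the reportable unit count is 36, meeting the 36 threshold. Exception (a) does not apply.
Exception (b): the tenant is an immediate family member; total rental receipts for the year are $2,320, below the $2,380 limit — every condition holds. As to paragraphs (g)–(l): (g) is triggered (the reference index is 372, under the 382 limit), but is overridden by (h): (h) is engaged — the coverage ratio is 89%, under the 95% limit. (i) is triggered (the space is let for business use), but is itself disapplied by (j): (j) applies — the registered capacity is 2,220 units, below the 2,360 units limit. (k) is triggered (a current Standing Approval is held), but is displaced by (l): (l) operates against (k): a current Class D Certificate is held. So (b) applies.
Exception (c) is satisfied on its face — a current Schedule C Waiver is held; Rafael is a registered non-profit. However, paragraph (m) must be considered: (m) operates against (c): the baseline figure is 272, under the 279 limit. (c) is therefore removed.
Exception (d): a current Class E Waiver is held; a current General Registration is held — every condition holds. However, paragraph (n) must be considered: (n) is engaged — the property is publicly advertised. So (d) is unavailable.
Exception (e) does not apply: no current Schedule 3 Notice is held.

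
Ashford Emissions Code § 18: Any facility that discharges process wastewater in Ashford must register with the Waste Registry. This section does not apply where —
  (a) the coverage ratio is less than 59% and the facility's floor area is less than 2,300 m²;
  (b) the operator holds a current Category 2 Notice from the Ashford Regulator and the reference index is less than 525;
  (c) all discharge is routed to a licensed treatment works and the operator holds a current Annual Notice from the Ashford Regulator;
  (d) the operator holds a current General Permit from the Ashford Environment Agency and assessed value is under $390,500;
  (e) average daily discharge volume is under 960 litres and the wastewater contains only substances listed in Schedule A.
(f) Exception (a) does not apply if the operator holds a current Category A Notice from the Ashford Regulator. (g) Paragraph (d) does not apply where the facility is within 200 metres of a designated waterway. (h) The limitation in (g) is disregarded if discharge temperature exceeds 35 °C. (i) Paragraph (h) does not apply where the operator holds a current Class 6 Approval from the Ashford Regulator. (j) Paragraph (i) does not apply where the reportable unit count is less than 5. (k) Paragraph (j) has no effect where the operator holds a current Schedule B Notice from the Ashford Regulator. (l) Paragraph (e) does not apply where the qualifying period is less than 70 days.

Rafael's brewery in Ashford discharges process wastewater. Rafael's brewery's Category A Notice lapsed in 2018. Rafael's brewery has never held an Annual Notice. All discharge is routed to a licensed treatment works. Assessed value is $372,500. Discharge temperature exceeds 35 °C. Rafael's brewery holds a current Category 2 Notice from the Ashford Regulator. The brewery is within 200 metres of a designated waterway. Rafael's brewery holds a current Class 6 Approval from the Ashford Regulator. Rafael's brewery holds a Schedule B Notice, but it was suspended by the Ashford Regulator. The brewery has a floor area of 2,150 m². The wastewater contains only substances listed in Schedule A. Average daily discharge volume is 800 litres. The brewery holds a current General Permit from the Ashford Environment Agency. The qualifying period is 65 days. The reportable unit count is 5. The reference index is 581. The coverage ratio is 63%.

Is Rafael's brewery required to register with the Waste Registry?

Yes — Rafael's brewery must register with the Waste Registry.

Exception (a) requires that the coverage ratio is less than 59%; but the coverage ratio is 63%, not less than 59%, so (a) is unavailable.
Exception (b) fails — the reference index is 581, not less than 525.
Exception (c) fails — the Annual Notice is not current.
Exception (d) is satisfied on its face — a current General Permit is held; assessed value is $372,500, under the $390,500 limit. But: (g) operates against (d): the brewery is within 200 m of a designated waterway. (h) is engaged (discharge temperature exceeds 35 °C), but is displaced by (i): (i) is engaged — a current Class 6 Approval is held. (j) is not engaged (the reportable unit count is 5, not less than 5), so (i) stands. (d) is therefore removed.
Exception (e): average daily discharge volume is 800 litres, under the 960 litres limit; the wastewater is Schedule-A-only — every condition holds. But: (l) is triggered — the qualifying period is 65 days, less than the 70 days limit. (e) is therefore removed.
No exception is made out. Rafael's brewery falls within the general rule.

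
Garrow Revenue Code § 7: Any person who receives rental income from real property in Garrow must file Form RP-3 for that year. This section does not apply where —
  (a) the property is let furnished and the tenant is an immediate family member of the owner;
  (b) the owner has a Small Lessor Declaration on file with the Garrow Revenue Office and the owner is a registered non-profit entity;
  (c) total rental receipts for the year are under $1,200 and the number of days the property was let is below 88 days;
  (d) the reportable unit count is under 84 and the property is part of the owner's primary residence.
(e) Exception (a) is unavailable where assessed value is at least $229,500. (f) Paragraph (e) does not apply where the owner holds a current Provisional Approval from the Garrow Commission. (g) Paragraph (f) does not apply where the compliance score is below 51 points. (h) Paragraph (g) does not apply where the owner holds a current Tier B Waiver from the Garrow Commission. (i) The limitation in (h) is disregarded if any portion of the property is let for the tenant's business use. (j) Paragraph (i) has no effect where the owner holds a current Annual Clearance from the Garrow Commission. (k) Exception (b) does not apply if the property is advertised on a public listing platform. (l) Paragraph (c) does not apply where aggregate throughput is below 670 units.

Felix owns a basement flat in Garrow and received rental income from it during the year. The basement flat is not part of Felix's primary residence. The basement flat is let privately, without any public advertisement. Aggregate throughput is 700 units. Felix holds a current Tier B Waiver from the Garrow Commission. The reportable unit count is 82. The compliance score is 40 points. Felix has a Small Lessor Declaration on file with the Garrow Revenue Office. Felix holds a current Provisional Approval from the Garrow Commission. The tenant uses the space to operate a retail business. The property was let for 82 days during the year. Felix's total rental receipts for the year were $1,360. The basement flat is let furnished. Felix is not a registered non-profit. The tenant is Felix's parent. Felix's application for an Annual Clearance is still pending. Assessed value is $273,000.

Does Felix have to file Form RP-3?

Yes — Felix must file Form RP-3.

Exception (a)'s conditions are all satisfied: the property is let furnished; the tenant is an immediate family member. But: (e) operates against (a): assessed value is $273,000, meeting the $229,500 threshold. (f) operates (a current Provisional Approval is held), but is overridden by (g): (g) operates against (f): the compliance score is 40 points, below the 51 points limit. (h) operates (a current Tier B Waiver is held), but is set aside by (i): (i) is engaged — the space is let for business use. (j), which would lift (i), is inapplicable — no current Annual Clearance is held. So (a) is unavailable.
Exception (b) requires that the owner is a registered non-profit entity; but Felix is not a registered non-profit, so (b) is unavailable.
Exception (c) requires that total rental receipts for the year are under $1,200; but total rental receipts for the year are $1,360, not under $1,200, so (c) is unavailable.
Exception (d) does not apply: the basement flat is not part of the primary residence.
No exception is made out. Felix falls within the general rule.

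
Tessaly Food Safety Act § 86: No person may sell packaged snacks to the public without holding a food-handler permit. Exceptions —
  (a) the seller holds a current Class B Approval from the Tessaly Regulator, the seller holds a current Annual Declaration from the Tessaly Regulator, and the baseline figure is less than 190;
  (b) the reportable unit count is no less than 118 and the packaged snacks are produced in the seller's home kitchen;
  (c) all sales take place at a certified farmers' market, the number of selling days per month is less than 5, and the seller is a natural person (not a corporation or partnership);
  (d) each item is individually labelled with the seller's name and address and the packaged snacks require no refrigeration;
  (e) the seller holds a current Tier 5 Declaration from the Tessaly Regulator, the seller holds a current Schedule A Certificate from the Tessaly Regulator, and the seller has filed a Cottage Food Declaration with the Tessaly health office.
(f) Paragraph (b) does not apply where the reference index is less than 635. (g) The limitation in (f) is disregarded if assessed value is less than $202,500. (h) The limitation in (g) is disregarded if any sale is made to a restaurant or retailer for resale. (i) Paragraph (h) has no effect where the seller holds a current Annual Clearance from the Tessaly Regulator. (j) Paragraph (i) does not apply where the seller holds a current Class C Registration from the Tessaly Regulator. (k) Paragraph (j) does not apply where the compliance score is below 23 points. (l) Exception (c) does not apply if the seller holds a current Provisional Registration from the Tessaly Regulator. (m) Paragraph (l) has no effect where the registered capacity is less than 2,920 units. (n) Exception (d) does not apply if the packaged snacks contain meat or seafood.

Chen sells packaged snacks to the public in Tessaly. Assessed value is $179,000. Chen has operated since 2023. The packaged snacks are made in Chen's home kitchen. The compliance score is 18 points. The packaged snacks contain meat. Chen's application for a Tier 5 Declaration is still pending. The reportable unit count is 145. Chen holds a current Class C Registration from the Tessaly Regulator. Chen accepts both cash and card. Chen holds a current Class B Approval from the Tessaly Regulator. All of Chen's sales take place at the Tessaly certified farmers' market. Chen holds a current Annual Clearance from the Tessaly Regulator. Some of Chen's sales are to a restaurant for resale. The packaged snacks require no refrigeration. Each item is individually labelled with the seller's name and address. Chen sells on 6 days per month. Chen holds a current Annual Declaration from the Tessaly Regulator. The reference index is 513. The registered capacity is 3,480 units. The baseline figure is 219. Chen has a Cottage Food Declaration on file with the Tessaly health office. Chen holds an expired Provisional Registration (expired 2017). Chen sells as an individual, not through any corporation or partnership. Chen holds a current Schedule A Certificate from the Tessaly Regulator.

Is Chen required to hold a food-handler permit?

No — exception (b) applies; Chen is not required to hold a food-handler permit.

Exception (a) does not apply: the baseline figure is 219, not less than 190.
Exception (b)'s conditions are all satisfied: the reportable unit count is 145, meeting the 118 threshold; the packaged snacks are home-kitchen produced. Applying paragraphs (f)–(k): (f) operates (the reference index is 513, less than the 635 limit), but yields to (g): (g) operates against (f): assessed value is $179,000, less than the $202,500 limit. (h) applies (some sales are to a restaurant for resale), but is set aside by (i): (i) is engaged — a current Annual Clearance is held. (j) would limit (i) — a current Class C Registration is held — but (k) sets (j) aside: (k) operates against (j): the compliance score is 18 points, below the 23 points limit. So (b) applies.
Exception (c) does not apply: the number of selling days per month is 6, not less than 5.
Exception (d): items are individually labelled; the packaged snacks are shelf-stable — every condition holds. But: (n) operates against (d): the packaged snacks contain meat. Exception (d) does not apply.
Exception (e) requires that the seller holds a current Tier 5 Declaration from the Tessaly Regulator; but the Tier 5 Declaration is not current, so (e) is unavailable.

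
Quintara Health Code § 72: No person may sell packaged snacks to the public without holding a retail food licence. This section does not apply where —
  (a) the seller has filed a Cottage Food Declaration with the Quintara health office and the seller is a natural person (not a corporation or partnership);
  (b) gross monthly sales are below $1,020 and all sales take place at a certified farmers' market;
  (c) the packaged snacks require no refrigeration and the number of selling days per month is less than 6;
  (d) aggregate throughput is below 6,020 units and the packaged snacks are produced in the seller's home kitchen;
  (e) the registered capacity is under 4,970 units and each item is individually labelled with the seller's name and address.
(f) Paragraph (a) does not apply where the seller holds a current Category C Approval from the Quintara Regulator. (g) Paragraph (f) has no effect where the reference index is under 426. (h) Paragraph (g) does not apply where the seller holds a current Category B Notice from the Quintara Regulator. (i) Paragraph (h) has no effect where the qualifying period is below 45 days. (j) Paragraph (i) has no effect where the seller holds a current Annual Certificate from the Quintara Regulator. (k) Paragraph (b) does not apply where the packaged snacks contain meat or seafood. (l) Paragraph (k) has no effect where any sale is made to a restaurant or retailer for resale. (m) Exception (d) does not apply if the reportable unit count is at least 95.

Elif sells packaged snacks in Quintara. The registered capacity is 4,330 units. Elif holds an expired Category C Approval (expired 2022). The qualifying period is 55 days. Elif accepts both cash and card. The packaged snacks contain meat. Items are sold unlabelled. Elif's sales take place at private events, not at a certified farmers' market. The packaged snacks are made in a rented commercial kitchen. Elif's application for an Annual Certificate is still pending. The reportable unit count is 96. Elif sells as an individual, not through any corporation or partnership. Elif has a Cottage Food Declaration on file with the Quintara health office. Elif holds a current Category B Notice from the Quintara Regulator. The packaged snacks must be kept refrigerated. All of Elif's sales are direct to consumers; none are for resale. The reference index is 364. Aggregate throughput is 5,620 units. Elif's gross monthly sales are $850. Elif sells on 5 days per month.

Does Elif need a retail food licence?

No — exception (a) applies; Elif is not required to hold a retail food licence.

Exception (a) is satisfied on its face — a Cottage Food Declaration is on file; the seller is a natural person. As to paragraphs (f)–(j): (f), which would limit (a), is not triggered: there is no Category C Approval in force. (a) remains available.
Exception (b) fails — sales are at private events, not a certified farmers' market.
Exception (c) fails — the packaged snacks require refrigeration.
Exception (d) does not apply: the packaged snacks are made in a commercial kitchen, not a home kitchen.
Exception (e) does not apply: items are sold unlabelled.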